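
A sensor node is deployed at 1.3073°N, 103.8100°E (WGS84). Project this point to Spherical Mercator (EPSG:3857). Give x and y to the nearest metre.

Web Mercator is spherical with R = a = 6378137 m.
x = R·λ = 6378137 × 1.811826296 = 11556076.339 m.
y = R·ln tan(π/4 + φ/2) = 6378137 × 0.022818669 = 145540.599 m.

x 11556076 m, y 145541 m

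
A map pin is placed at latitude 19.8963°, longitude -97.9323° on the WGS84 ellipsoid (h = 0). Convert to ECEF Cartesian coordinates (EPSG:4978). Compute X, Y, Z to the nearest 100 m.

WGS84: a = 6378137 m, e² = 0.006694380; N(φ) = a/√(1−e²sin²φ) = 6380610.995 m.
X = (N+h)·cosφ·cosλ = -827983.405 m; Y = (N+h)·cosφ·sinλ = -5942346.299 m; Z = (N(1−e²)+h)·sinφ = 2156905.600 m.

X -828000 m, Y -5942300 m, Z 2156900 m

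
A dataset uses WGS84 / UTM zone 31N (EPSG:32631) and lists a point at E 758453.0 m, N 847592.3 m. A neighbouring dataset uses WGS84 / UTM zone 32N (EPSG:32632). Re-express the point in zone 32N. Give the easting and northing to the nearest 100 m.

UTM 31N → geographic: φ = 7.66160018°, λ = 5.34279990°.
UTM 32N (λ₀ = 9°) forward: E = 96387.981 m, N = 848606.649 m.

E 96400 m, N 848600 m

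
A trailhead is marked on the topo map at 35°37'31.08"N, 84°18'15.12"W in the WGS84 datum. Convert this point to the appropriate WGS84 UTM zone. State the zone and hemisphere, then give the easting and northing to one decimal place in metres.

Zone 16N: E 744139.4 m, N 3945736.9 m

Longitude -84.3042° lies in the 6° band [-90°, -84°), giving zone 16; latitude is north of the equator, so 16N.
Zone 16 central meridian λ₀ = 6×16 − 183 = -87°; Δλ = +2.6958°.
Transverse Mercator on WGS84 with k₀ = 0.9996 gives E = 744139.385 m, N = 3945736.948 m.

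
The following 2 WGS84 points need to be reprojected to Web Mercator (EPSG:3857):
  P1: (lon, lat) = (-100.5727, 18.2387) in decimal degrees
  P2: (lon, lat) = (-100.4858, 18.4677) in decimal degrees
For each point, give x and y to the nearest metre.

P1: x -11195702 m, y 2065507 m; P2: x -11186028 m, y 2092365 m

Web Mercator: x = R·λ, y = R·ln tan(π/4+φ/2), R = 6378137 m.
P1 (18.2387°, -100.5727°) → (-11195701.752, 2065506.968) m.
P2 (18.4677°, -100.4858°) → (-11186028.088, 2092365.343) m.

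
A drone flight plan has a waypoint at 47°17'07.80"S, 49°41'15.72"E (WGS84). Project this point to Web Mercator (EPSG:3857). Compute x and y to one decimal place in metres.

x 5531209.5 m, y -5988800.1 m

Web Mercator is spherical with R = a = 6378137 m.
x = R·λ = 6378137 × 0.867213963 = 5531209.463 m.
y = R·ln tan(π/4 + φ/2) = 6378137 × -0.938957580 = -5988800.085 m.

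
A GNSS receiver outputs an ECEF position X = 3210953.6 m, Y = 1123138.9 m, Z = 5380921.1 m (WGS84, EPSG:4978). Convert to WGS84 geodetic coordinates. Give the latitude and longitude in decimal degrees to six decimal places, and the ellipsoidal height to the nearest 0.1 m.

lat 57.873200°, lon 19.279000°, h 3165.1 m

λ = atan2(Y, X) = 19.27899961°; p = √(X²+Y²) = 3401714.9 m.
Bowring's method on WGS84 (a = 6378137 m, b = 6356752.314 m) gives φ = 57.87320035°, h = 3165.067 m.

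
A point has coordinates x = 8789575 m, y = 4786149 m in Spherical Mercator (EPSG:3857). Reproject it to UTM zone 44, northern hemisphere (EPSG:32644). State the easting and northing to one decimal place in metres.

E 324302.8 m, N 4368560.7 m

Web Mercator inverse (R = 6378137 m) → φ = 39.44869776°, λ = 78.95809563°.
UTM 44N forward: E = 324302.838 m, N = 4368560.678 m.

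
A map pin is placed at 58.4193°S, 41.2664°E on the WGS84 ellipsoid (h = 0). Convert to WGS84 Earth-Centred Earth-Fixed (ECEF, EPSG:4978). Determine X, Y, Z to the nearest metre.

WGS84: a = 6378137 m, e² = 0.006694380; N(φ) = a/√(1−e²sin²φ) = 6393687.377 m.
X = (N+h)·cosφ·cosλ = 2516803.956 m; Y = (N+h)·cosφ·sinλ = 2208452.593 m; Z = (N(1−e²)+h)·sinφ = -5410340.973 m.

X 2516804 m, Y 2208453 m, Z -5410341 m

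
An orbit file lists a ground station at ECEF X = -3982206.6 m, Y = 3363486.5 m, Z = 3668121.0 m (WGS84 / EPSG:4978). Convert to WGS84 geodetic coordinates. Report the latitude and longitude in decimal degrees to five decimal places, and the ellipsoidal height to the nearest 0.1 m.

lat 35.31550°, lon 139.81460°, h 2831.8 m

λ = atan2(Y, X) = 139.81459970°; p = √(X²+Y²) = 5212582.0 m.
Bowring's method on WGS84 (a = 6378137 m, b = 6356752.314 m) gives φ = 35.31550013°, h = 2831.790 m.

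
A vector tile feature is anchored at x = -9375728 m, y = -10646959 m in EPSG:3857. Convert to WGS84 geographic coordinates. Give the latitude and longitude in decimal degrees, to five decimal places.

R = 6378137 m. λ = x/R = -84.22359762°.
φ = 2·arctan(exp(y/R)) − 90° = 2·arctan(0.18838) − 90° = -68.66319986°.

lat -68.66320°, lon -84.22360°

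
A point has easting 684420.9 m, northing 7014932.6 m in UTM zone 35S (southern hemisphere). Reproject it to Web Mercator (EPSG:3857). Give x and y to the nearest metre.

Unproject from UTM 35S (λ₀ = 27°) → φ = -26.97539986°, λ = 28.85819975°.
Web Mercator (R = 6378137 m): x = 3212480.102 m, y = -3120398.622 m.

x 3212480 m, y -3120399 m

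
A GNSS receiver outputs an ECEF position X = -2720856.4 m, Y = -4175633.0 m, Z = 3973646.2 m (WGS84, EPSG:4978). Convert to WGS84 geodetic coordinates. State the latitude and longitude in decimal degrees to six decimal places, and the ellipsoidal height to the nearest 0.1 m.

λ = atan2(Y, X) = -123.08839985°; p = √(X²+Y²) = 4983871.0 m.
Bowring's method on WGS84 (a = 6378137 m, b = 6356752.314 m) gives φ = 38.75300057°, h = 4274.664 m.

lat 38.753001°, lon -123.088400°, h 4274.7 m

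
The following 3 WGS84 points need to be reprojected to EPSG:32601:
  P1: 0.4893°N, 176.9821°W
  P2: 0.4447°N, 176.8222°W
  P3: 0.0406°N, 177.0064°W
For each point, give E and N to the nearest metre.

P1: E 501992 m, N 54082 m; P2: E 519784 m, N 49153 m; P3: E 499288 m, N 4488 m

UTM zone 1N: λ₀ = -177°, k₀ = 0.9996.
P1 (0.4893°, -176.9821°) → (501991.750, 54082.367) m.
P2 (0.4447°, -176.8222°) → (519784.128, 49152.960) m.
P3 (0.0406°, -177.0064°) → (499287.840, 4487.520) m.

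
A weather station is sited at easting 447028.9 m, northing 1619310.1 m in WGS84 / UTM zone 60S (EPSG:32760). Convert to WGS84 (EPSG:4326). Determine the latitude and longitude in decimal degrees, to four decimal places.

Zone 60S: λ₀ = 177°, k₀ = 0.9996, false easting 500000 m, false northing 10000000 m.
Meridian distance M = (N − FN)/k₀ = -8384043.5 m.
Inverse transverse Mercator on WGS84 gives φ = -75.50400010°, λ = 175.10389837°.

lat -75.5040°, lon 175.1039°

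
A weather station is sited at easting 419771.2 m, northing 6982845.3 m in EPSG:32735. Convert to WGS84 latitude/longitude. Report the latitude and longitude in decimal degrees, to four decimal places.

lat -27.2750°, lon 26.1894°

Zone 35S: λ₀ = 27°, k₀ = 0.9996, false easting 500000 m, false northing 10000000 m.
Meridian distance M = (N − FN)/k₀ = -3018362.0 m.
Inverse transverse Mercator on WGS84 gives φ = -27.27499996°, λ = 26.18940038°.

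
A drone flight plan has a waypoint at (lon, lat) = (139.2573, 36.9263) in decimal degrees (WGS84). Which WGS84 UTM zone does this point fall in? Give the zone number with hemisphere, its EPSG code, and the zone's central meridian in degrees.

Zone 54N (EPSG:32654), central meridian 141°

UTM zone = ⌊(λ + 180)/6⌋ + 1; 139.2573° ∈ [138°, 144°) → zone 54.
Hemisphere: N (φ ≥ 0).
Central meridian λ₀ = 6×54 − 183 = 141°.
EPSG code: 32654.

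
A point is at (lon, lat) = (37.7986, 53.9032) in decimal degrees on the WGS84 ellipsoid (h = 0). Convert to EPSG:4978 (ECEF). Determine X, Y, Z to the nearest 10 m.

X 2975720 m, Y 2308090 m, Z 5130400 m

WGS84: a = 6378137 m, e² = 0.006694380; N(φ) = a/√(1−e²sin²φ) = 6392121.532 m.
X = (N+h)·cosφ·cosλ = 2975721.910 m; Y = (N+h)·cosφ·sinλ = 2308090.059 m; Z = (N(1−e²)+h)·sinφ = 5130403.534 m.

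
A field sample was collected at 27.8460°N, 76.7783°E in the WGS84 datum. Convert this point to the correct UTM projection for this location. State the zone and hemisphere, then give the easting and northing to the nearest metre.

Zone 43N: E 675111 m, N 3081413 m

Longitude 76.7783° lies in the 6° band [72°, 78°), giving zone 43; latitude is north of the equator, so 43N.
Zone 43 central meridian λ₀ = 6×43 − 183 = 75°; Δλ = +1.7783°.
Transverse Mercator on WGS84 with k₀ = 0.9996 gives E = 675110.846 m, N = 3081412.780 m.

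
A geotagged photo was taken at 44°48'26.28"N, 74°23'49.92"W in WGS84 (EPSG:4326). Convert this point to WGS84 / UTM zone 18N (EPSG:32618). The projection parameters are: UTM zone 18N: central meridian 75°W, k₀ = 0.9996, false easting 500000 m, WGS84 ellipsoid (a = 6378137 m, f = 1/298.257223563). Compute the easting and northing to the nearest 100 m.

E 547700 m, N 4961700 m

Zone 18 central meridian λ₀ = 6×18 − 183 = -75°; Δλ = +0.6028°.
Transverse Mercator on WGS84 with k₀ = 0.9996 gives E = 547668.848 m, N = 4961720.954 m.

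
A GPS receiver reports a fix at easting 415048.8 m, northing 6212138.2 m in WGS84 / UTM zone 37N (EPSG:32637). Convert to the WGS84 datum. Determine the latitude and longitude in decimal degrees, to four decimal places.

Zone 37N: λ₀ = 39°, k₀ = 0.9996, false easting 500000 m.
Meridian distance M = (N − FN)/k₀ = 6214624.0 m.
Inverse transverse Mercator on WGS84 gives φ = 56.04690030°, λ = 37.63619964°.

lat 56.0469°, lon 37.6362°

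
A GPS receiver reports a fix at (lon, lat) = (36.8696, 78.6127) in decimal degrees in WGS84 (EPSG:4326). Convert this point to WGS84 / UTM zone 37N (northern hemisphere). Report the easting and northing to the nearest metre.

E 453054 m, N 8727604 m

Zone 37 central meridian λ₀ = 6×37 − 183 = 39°; Δλ = -2.1304°.
Transverse Mercator on WGS84 with k₀ = 0.9996 gives E = 453053.513 m, N = 8727604.428 m.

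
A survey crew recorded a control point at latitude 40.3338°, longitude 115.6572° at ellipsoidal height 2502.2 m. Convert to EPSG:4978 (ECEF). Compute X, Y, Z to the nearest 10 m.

WGS84: a = 6378137 m, e² = 0.006694380; N(φ) = a/√(1−e²sin²φ) = 6387099.290 m.
X = (N+h)·cosφ·cosλ = -2108947.625 m; Y = (N+h)·cosφ·sinλ = 4390459.543 m; Z = (N(1−e²)+h)·sinφ = 4107928.536 m.

X -2108950 m, Y 4390460 m, Z 4107930 m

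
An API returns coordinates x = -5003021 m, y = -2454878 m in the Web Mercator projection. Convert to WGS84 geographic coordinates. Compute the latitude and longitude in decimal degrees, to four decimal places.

lat -21.5274°, lon -44.9429°

R = 6378137 m. λ = x/R = -44.94290231°.
φ = 2·arctan(exp(y/R)) − 90° = 2·arctan(0.68053) − 90° = -21.52740284°.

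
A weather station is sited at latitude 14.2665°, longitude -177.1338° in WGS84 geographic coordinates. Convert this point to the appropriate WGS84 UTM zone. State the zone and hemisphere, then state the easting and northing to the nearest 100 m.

Zone 1N: E 485600 m, N 1577200 m

Longitude -177.1338° lies in the 6° band [-180°, -174°), giving zone 1; latitude is north of the equator, so 1N.
Zone 1 central meridian λ₀ = 6×1 − 183 = -177°; Δλ = -0.1338°.
Transverse Mercator on WGS84 with k₀ = 0.9996 gives E = 485567.629 m, N = 1577204.362 m.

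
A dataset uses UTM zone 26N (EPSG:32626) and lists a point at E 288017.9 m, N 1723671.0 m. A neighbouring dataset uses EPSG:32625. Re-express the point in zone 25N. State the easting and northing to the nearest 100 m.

E 931600 m, N 1726800 m

UTM 26N → geographic: φ = 15.58190000°, λ = -28.97689997°.
UTM 25N (λ₀ = -33°) forward: E = 931627.086 m, N = 1726763.731 m.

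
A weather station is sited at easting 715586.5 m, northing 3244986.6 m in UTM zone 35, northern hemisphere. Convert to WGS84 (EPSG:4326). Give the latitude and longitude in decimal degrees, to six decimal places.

lat 29.315500°, lon 29.219900°

Zone 35N: λ₀ = 27°, k₀ = 0.9996, false easting 500000 m.
Meridian distance M = (N − FN)/k₀ = 3246285.1 m.
Inverse transverse Mercator on WGS84 gives φ = 29.31549973°, λ = 29.21989959°.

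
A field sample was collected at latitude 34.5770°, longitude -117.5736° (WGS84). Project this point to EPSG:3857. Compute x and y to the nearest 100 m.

x -13088200 m, y 4106500 m

Web Mercator is spherical with R = a = 6378137 m.
x = R·λ = 6378137 × -2.052046433 = -13088233.283 m.
y = R·ln tan(π/4 + φ/2) = 6378137 × 0.643847049 = 4106544.685 m.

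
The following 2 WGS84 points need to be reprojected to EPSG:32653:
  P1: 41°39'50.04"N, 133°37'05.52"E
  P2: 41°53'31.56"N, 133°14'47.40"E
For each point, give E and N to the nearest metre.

UTM zone 53N: λ₀ = 135°, k₀ = 0.9996.
P1 (41.6639°, 133.6182°) → (384961.079, 4613382.769) m.
P2 (41.8921°, 133.2465°) → (354531.727, 4639282.925) m.

P1: E 384961 m, N 4613383 m; P2: E 354532 m, N 4639283 m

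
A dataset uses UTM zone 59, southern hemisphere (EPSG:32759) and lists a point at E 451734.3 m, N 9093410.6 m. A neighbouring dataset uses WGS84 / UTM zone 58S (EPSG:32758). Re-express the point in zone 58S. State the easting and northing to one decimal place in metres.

UTM 59S → geographic: φ = -8.20140026°, λ = 170.56180039°.
UTM 58S (λ₀ = 165°) forward: E = 1113532.527 m, N = 9089178.902 m.

E 1113532.5 m, N 9089178.9 m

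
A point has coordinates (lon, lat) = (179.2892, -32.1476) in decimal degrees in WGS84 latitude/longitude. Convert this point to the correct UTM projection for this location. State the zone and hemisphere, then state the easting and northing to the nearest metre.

Zone 60S: E 715905 m, N 6440908 m

Longitude 179.2892° lies in the 6° band [174°, 180°), giving zone 60; latitude is south of the equator, so 60S.
Zone 60 central meridian λ₀ = 6×60 − 183 = 177°; Δλ = +2.2892°.
Transverse Mercator on WGS84 with k₀ = 0.9996 gives E = 715905.175 m, N = 6440907.985 m.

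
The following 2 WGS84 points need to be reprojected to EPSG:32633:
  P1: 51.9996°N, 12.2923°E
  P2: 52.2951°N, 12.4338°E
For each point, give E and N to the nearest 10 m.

UTM zone 33N: λ₀ = 15°, k₀ = 0.9996.
P1 (51.9996°, 12.2923°) → (314129.958, 5764455.745) m.
P2 (52.2951°, 12.4338°) → (325004.442, 5796962.337) m.

P1: E 314130 m, N 5764460 m; P2: E 325000 m, N 5796960 m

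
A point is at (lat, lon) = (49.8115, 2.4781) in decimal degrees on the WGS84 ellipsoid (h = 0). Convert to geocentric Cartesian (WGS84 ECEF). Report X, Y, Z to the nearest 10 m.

X 4120050 m, Y 178310 m, Z 4849290 m

WGS84: a = 6378137 m, e² = 0.006694380; N(φ) = a/√(1−e²sin²φ) = 6390632.426 m.
X = (N+h)·cosφ·cosλ = 4120046.451 m; Y = (N+h)·cosφ·sinλ = 178307.344 m; Z = (N(1−e²)+h)·sinφ = 4849285.741 m.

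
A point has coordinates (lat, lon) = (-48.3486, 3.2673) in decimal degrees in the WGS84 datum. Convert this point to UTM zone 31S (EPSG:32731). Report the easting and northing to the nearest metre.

Zone 31 central meridian λ₀ = 6×31 − 183 = 3°; Δλ = +0.2673°.
Transverse Mercator on WGS84 with k₀ = 0.9996 gives E = 519804.669 m, N = 4644918.634 m.

E 519805 m, N 4644919 m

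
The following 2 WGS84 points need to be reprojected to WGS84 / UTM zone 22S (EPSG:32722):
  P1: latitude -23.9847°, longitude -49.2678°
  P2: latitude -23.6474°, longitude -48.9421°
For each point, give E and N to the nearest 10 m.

P1: E 676220 m, N 7346380 m; P2: E 709910 m, N 7383300 m

UTM zone 22S: λ₀ = -51°, k₀ = 0.9996.
P1 (-23.9847°, -49.2678°) → (676222.845, 7346384.330) m.
P2 (-23.6474°, -48.9421°) → (709908.379, 7383297.819) m.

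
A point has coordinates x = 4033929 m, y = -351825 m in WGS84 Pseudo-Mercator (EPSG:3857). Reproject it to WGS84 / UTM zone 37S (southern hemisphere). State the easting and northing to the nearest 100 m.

E 192900 m, N 9650400 m

Web Mercator inverse (R = 6378137 m) → φ = -3.15889620°, λ = 36.23740076°.
UTM 37S forward: E = 192936.766 m, N = 9650435.336 m.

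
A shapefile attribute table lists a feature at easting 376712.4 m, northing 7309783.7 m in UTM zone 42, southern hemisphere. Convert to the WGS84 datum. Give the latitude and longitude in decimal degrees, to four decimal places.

Zone 42S: λ₀ = 69°, k₀ = 0.9996, false easting 500000 m, false northing 10000000 m.
Meridian distance M = (N − FN)/k₀ = -2691292.8 m.
Inverse transverse Mercator on WGS84 gives φ = -24.32019974°, λ = 67.78489961°.

lat -24.3202°, lon 67.7849°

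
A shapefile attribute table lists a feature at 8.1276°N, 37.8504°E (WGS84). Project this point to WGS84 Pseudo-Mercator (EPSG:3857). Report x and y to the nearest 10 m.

x 4213490 m, y 907810 m

Web Mercator is spherical with R = a = 6378137 m.
x = R·λ = 6378137 × 0.660614103 = 4213487.254 m.
y = R·ln tan(π/4 + φ/2) = 6378137 × 0.142331526 = 907809.970 m.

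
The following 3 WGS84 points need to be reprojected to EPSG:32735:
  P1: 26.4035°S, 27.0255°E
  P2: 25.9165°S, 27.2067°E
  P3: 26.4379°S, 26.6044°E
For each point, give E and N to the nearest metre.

P1: E 502543 m, N 7079630 m; P2: E 520701 m, N 7133547 m; P3: E 460557 m, N 7075759 m

UTM zone 35S: λ₀ = 27°, k₀ = 0.9996.
P1 (-26.4035°, 27.0255°) → (502543.199, 7079629.585) m.
P2 (-25.9165°, 27.2067°) → (520700.684, 7133546.885) m.
P3 (-26.4379°, 26.6044°) → (460557.018, 7075759.405) m.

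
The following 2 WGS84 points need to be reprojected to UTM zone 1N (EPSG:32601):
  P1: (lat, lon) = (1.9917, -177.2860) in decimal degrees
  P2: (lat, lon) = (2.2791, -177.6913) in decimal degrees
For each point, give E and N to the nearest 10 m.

UTM zone 1N: λ₀ = -177°, k₀ = 0.9996.
P1 (1.9917°, -177.2860°) → (468194.325, 220146.342) m.
P2 (2.2791°, -177.6913°) → (423134.189, 251928.803) m.

P1: E 468190 m, N 220150 m; P2: E 423130 m, N 251930 m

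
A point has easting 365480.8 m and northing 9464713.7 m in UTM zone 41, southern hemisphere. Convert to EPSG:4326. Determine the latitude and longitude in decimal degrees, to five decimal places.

Zone 41S: λ₀ = 63°, k₀ = 0.9996, false easting 500000 m, false northing 10000000 m.
Meridian distance M = (N − FN)/k₀ = -535500.5 m.
Inverse transverse Mercator on WGS84 gives φ = -4.84169994°, λ = 61.78689966°.

lat -4.84170°, lon 61.78690°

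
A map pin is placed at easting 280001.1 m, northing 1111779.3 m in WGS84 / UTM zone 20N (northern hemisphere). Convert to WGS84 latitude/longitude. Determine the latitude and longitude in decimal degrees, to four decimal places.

lat 10.0515°, lon -65.0073°

Zone 20N: λ₀ = -63°, k₀ = 0.9996, false easting 500000 m.
Meridian distance M = (N − FN)/k₀ = 1112224.2 m.
Inverse transverse Mercator on WGS84 gives φ = 10.05149973°, λ = -65.00730013°.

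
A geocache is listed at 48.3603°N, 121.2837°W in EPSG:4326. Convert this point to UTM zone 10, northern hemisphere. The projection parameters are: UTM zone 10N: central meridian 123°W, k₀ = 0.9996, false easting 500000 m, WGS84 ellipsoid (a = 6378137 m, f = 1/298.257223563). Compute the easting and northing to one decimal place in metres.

Zone 10 central meridian λ₀ = 6×10 − 183 = -123°; Δλ = +1.7163°.
Transverse Mercator on WGS84 with k₀ = 0.9996 gives E = 627132.054 m, N = 5357770.561 m.

E 627132.1 m, N 5357770.6 m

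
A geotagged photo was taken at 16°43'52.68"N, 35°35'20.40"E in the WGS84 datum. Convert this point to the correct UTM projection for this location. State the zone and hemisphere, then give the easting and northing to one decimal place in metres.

Zone 36N: E 776050.1 m, N 1851626.9 m

Longitude 35.5890° lies in the 6° band [30°, 36°), giving zone 36; latitude is north of the equator, so 36N.
Zone 36 central meridian λ₀ = 6×36 − 183 = 33°; Δλ = +2.5890°.
Transverse Mercator on WGS84 with k₀ = 0.9996 gives E = 776050.133 m, N = 1851626.866 m.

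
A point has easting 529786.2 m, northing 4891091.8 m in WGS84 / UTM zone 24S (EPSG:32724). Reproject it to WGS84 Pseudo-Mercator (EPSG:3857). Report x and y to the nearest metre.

x -4298535 m, y -5801704 m

Unproject from UTM 24S (λ₀ = -39°) → φ = -46.13309955°, λ = -38.61440024°.
Web Mercator (R = 6378137 m): x = -4298535.372 m, y = -5801704.232 m.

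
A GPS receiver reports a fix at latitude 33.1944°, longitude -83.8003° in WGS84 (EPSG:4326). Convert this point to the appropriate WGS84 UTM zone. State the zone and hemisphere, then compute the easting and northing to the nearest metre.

Longitude -83.8003° lies in the 6° band [-84°, -78°), giving zone 17; latitude is north of the equator, so 17N.
Zone 17 central meridian λ₀ = 6×17 − 183 = -81°; Δλ = -2.8003°.
Transverse Mercator on WGS84 with k₀ = 0.9996 gives E = 238940.869 m, N = 3676332.860 m.

Zone 17N: E 238941 m, N 3676333 m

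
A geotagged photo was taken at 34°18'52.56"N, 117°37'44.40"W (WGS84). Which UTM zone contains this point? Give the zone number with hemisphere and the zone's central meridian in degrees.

UTM zone = ⌊(λ + 180)/6⌋ + 1; -117.6290° ∈ [-120°, -114°) → zone 11.
Hemisphere: N (φ ≥ 0).
Central meridian λ₀ = 6×11 − 183 = -117°.

Zone 11N, central meridian -117°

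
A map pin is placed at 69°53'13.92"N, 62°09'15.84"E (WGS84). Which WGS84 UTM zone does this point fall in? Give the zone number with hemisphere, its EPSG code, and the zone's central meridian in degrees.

UTM zone = ⌊(λ + 180)/6⌋ + 1; 62.1544° ∈ [60°, 66°) → zone 41.
Hemisphere: N (φ ≥ 0).
Central meridian λ₀ = 6×41 − 183 = 63°.
EPSG code: 32641.

Zone 41N (EPSG:32641), central meridian 63°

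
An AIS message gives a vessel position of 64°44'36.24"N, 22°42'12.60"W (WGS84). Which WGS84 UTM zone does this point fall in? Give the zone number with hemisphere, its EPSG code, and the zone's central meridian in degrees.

UTM zone = ⌊(λ + 180)/6⌋ + 1; -22.7035° ∈ [-24°, -18°) → zone 27.
Hemisphere: N (φ ≥ 0).
Central meridian λ₀ = 6×27 − 183 = -21°.
EPSG code: 32627.

Zone 27N (EPSG:32627), central meridian -21°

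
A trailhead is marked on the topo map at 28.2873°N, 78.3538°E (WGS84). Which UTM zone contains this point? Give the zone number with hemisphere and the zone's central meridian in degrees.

UTM zone = ⌊(λ + 180)/6⌋ + 1; 78.3538° ∈ [78°, 84°) → zone 44.
Hemisphere: N (φ ≥ 0).
Central meridian λ₀ = 6×44 − 183 = 81°.

Zone 44N, central meridian 81°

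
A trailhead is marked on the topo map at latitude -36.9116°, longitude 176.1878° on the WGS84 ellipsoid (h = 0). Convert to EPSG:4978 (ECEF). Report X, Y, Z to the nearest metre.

WGS84: a = 6378137 m, e² = 0.006694380; N(φ) = a/√(1−e²sin²φ) = 6385851.475 m.
X = (N+h)·cosφ·cosλ = -5094593.455 m; Y = (N+h)·cosφ·sinλ = 339472.118 m; Z = (N(1−e²)+h)·sinφ = -3809553.715 m.

X -5094593 m, Y 339472 m, Z -3809554 m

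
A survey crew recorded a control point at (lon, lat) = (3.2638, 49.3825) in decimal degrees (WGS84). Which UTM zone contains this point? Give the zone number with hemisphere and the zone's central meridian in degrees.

UTM zone = ⌊(λ + 180)/6⌋ + 1; 3.2638° ∈ [0°, 6°) → zone 31.
Hemisphere: N (φ ≥ 0).
Central meridian λ₀ = 6×31 − 183 = 3°.

Zone 31N, central meridian 3°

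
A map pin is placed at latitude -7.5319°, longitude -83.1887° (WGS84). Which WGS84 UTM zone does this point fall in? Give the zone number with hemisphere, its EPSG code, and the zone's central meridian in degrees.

Zone 17S (EPSG:32717), central meridian -81°

UTM zone = ⌊(λ + 180)/6⌋ + 1; -83.1887° ∈ [-84°, -78°) → zone 17.
Hemisphere: S (φ < 0).
Central meridian λ₀ = 6×17 − 183 = -81°.
EPSG code: 32717.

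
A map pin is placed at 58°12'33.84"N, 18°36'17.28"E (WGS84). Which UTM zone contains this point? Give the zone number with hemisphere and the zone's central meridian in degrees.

Zone 34N, central meridian 21°

UTM zone = ⌊(λ + 180)/6⌋ + 1; 18.6048° ∈ [18°, 24°) → zone 34.
Hemisphere: N (φ ≥ 0).
Central meridian λ₀ = 6×34 − 183 = 21°.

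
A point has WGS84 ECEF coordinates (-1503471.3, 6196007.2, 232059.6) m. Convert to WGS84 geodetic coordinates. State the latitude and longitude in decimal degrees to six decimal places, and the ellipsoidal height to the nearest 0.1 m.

λ = atan2(Y, X) = 103.63929986°; p = √(X²+Y²) = 6375808.3 m.
Bowring's method on WGS84 (a = 6378137 m, b = 6356752.314 m) gives φ = 2.09849961°, h = 1921.437 m.

lat 2.098500°, lon 103.639300°, h 1921.4 m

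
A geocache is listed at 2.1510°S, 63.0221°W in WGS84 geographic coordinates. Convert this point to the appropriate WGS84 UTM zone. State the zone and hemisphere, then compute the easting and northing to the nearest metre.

Longitude -63.0221° lies in the 6° band [-66°, -60°), giving zone 20; latitude is south of the equator, so 20S.
Zone 20 central meridian λ₀ = 6×20 − 183 = -63°; Δλ = -0.0221°.
Transverse Mercator on WGS84 with k₀ = 0.9996 gives E = 497542.544 m, N = 9762248.732 m.

Zone 20S: E 497543 m, N 9762249 m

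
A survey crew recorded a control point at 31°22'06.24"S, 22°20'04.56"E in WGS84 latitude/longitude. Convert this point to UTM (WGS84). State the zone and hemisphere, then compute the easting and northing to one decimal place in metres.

Longitude 22.3346° lies in the 6° band [18°, 24°), giving zone 34; latitude is south of the equator, so 34S.
Zone 34 central meridian λ₀ = 6×34 − 183 = 21°; Δλ = +1.3346°.
Transverse Mercator on WGS84 with k₀ = 0.9996 gives E = 626921.864 m, N = 6528799.375 m.

Zone 34S: E 626921.9 m, N 6528799.4 m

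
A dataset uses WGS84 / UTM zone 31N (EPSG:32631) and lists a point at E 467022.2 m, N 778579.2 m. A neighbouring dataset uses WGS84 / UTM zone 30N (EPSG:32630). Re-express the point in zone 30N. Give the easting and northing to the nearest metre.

E 1130684 m, N 782426 m

UTM 31N → geographic: φ = 7.04359967°, λ = 2.70139956°.
UTM 30N (λ₀ = -3°) forward: E = 1130683.908 m, N = 782426.121 m.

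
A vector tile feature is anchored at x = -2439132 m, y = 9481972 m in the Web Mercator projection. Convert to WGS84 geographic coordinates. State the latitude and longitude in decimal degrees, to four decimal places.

lat 64.5158°, lon -21.9111°

R = 6378137 m. λ = x/R = -21.91109556°.
φ = 2·arctan(exp(y/R)) − 90° = 2·arctan(4.42220) − 90° = 64.51580168°.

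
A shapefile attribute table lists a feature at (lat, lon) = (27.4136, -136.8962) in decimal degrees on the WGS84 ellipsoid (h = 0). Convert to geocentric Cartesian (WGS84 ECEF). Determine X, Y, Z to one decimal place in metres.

WGS84: a = 6378137 m, e² = 0.006694380; N(φ) = a/√(1−e²sin²φ) = 6382667.302 m.
X = (N+h)·cosφ·cosλ = -4136793.665 m; Y = (N+h)·cosφ·sinλ = -3871657.696 m; Z = (N(1−e²)+h)·sinφ = 2918974.674 m.

X -4136793.7 m, Y -3871657.7 m, Z 2918974.7 m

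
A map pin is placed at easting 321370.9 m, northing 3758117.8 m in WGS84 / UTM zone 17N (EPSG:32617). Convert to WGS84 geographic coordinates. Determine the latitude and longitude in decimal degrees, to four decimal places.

lat 33.9484°, lon -82.9330°

Zone 17N: λ₀ = -81°, k₀ = 0.9996, false easting 500000 m.
Meridian distance M = (N − FN)/k₀ = 3759621.6 m.
Inverse transverse Mercator on WGS84 gives φ = 33.94839998°, λ = -82.93300024°.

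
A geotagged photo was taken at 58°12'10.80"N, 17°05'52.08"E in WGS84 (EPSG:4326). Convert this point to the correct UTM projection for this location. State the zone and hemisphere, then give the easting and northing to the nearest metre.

Longitude 17.0978° lies in the 6° band [12°, 18°), giving zone 33; latitude is north of the equator, so 33N.
Zone 33 central meridian λ₀ = 6×33 − 183 = 15°; Δλ = +2.0978°.
Transverse Mercator on WGS84 with k₀ = 0.9996 gives E = 623284.520 m, N = 6453229.694 m.

Zone 33N: E 623285 m, N 6453230 m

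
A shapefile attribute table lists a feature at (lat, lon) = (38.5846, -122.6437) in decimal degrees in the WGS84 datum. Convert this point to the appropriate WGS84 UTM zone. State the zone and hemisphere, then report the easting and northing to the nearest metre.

Zone 10N: E 531032 m, N 4270741 m

Longitude -122.6437° lies in the 6° band [-126°, -120°), giving zone 10; latitude is north of the equator, so 10N.
Zone 10 central meridian λ₀ = 6×10 − 183 = -123°; Δλ = +0.3563°.
Transverse Mercator on WGS84 with k₀ = 0.9996 gives E = 531032.273 m, N = 4270741.020 m.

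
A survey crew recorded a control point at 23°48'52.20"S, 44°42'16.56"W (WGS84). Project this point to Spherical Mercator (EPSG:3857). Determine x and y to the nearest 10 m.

x -4976490 m, y -2730820 m

Web Mercator is spherical with R = a = 6378137 m.
x = R·λ = 6378137 × -0.780242461 = -4976493.308 m.
y = R·ln tan(π/4 + φ/2) = 6378137 × -0.428153294 = -2730820.363 m.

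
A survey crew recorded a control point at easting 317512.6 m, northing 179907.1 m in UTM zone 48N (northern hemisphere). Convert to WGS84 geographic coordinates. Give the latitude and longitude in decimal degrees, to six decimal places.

lat 1.627000°, lon 103.359600°

Zone 48N: λ₀ = 105°, k₀ = 0.9996, false easting 500000 m.
Meridian distance M = (N − FN)/k₀ = 179979.1 m.
Inverse transverse Mercator on WGS84 gives φ = 1.62700039°, λ = 103.35960011°.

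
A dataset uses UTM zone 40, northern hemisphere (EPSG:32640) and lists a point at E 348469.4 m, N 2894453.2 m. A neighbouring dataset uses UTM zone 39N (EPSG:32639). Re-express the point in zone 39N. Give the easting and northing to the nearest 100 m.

UTM 40N → geographic: φ = 26.16149991°, λ = 55.48389973°.
UTM 39N (λ₀ = 51°) forward: E = 948404.518 m, N = 2901315.575 m.

E 948400 m, N 2901300 m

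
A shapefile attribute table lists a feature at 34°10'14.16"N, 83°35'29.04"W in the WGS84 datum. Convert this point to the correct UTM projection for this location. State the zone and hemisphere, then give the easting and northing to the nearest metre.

Zone 17N: E 261139 m, N 3784107 m

Longitude -83.5914° lies in the 6° band [-84°, -78°), giving zone 17; latitude is north of the equator, so 17N.
Zone 17 central meridian λ₀ = 6×17 − 183 = -81°; Δλ = -2.5914°.
Transverse Mercator on WGS84 with k₀ = 0.9996 gives E = 261139.000 m, N = 3784107.157 m.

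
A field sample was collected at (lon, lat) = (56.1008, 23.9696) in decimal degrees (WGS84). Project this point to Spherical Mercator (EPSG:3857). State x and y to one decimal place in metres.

Web Mercator is spherical with R = a = 6378137 m.
x = R·λ = 6378137 × 0.979143673 = 6245112.489 m.
y = R·ln tan(π/4 + φ/2) = 6378137 × 0.431114003 = 2749704.174 m.

x 6245112.5 m, y 2749704.2 m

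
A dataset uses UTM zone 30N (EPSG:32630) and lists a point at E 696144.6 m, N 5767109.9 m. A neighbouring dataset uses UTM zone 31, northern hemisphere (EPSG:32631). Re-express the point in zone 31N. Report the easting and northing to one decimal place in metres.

UTM 30N → geographic: φ = 52.01990002°, λ = -0.14129973°.
UTM 31N (λ₀ = 3°) forward: E = 284469.844 m, N = 5767910.703 m.

E 284469.8 m, N 5767910.7 m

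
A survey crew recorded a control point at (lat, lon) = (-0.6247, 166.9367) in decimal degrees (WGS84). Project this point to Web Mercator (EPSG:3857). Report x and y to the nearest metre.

Web Mercator is spherical with R = a = 6378137 m.
x = R·λ = 6378137 × 2.913595057 = 18583308.439 m.
y = R·ln tan(π/4 + φ/2) = 6378137 × -0.010903288 = -69542.664 m.

x 18583308 m, y -69543 m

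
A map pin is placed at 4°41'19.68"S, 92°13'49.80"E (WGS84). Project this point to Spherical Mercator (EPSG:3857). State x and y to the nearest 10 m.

x 10267050 m, y -522540 m

Web Mercator is spherical with R = a = 6378137 m.
x = R·λ = 6378137 × 1.609725896 = 10267052.296 m.
y = R·ln tan(π/4 + φ/2) = 6378137 × -0.081926492 = -522538.391 m.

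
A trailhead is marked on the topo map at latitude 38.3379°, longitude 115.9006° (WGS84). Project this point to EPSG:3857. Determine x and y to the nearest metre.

Web Mercator is spherical with R = a = 6378137 m.
x = R·λ = 6378137 × 2.022847075 = 12901995.775 m.
y = R·ln tan(π/4 + φ/2) = 6378137 × 0.725489330 = 4627270.337 m.

x 12901996 m, y 4627270 m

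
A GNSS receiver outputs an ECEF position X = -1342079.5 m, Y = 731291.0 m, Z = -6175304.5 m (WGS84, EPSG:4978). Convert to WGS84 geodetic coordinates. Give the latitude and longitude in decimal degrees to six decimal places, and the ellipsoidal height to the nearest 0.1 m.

λ = atan2(Y, X) = 151.41430088°; p = √(X²+Y²) = 1528386.0 m.
Bowring's method on WGS84 (a = 6378137 m, b = 6356752.314 m) gives φ = -76.18810004°, h = 3650.241 m.

lat -76.188100°, lon 151.414301°, h 3650.2 m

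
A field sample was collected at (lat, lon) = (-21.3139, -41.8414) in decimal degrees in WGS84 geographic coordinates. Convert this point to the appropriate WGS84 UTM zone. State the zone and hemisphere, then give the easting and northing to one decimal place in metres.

Zone 24S: E 205229.0 m, N 7640453.3 m

Longitude -41.8414° lies in the 6° band [-42°, -36°), giving zone 24; latitude is south of the equator, so 24S.
Zone 24 central meridian λ₀ = 6×24 − 183 = -39°; Δλ = -2.8414°.
Transverse Mercator on WGS84 with k₀ = 0.9996 gives E = 205228.980 m, N = 7640453.340 m.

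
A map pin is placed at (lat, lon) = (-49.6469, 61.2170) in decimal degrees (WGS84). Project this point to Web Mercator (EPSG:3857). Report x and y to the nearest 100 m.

x 6814600 m, y -6385300 m

Web Mercator is spherical with R = a = 6378137 m.
x = R·λ = 6378137 × 1.068438208 = 6814645.268 m.
y = R·ln tan(π/4 + φ/2) = 6378137 × -1.001130616 = -6385348.224 m.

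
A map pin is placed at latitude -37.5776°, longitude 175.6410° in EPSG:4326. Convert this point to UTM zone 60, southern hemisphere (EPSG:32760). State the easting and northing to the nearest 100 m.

Zone 60 central meridian λ₀ = 6×60 − 183 = 177°; Δλ = -1.3590°.
Transverse Mercator on WGS84 with k₀ = 0.9996 gives E = 379999.398 m, N = 5840181.474 m.

E 380000 m, N 5840200 m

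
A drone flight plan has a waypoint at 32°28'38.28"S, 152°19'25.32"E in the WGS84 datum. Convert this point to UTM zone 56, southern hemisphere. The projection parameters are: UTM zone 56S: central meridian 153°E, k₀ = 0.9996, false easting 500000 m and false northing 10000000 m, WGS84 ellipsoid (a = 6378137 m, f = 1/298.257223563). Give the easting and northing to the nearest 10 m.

Zone 56 central meridian λ₀ = 6×56 − 183 = 153°; Δλ = -0.6763°.
Transverse Mercator on WGS84 with k₀ = 0.9996 gives E = 436452.356 m, N = 6406455.812 m.

E 436450 m, N 6406460 m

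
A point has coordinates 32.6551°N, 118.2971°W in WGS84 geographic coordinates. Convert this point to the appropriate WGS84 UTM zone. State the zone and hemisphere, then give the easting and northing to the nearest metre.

Zone 11N: E 378357 m, N 3613795 m

Longitude -118.2971° lies in the 6° band [-120°, -114°), giving zone 11; latitude is north of the equator, so 11N.
Zone 11 central meridian λ₀ = 6×11 − 183 = -117°; Δλ = -1.2971°.
Transverse Mercator on WGS84 with k₀ = 0.9996 gives E = 378356.707 m, N = 3613795.390 m.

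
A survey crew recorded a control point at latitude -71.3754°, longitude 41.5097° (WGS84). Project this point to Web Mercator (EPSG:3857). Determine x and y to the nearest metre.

Web Mercator is spherical with R = a = 6378137 m.
x = R·λ = 6378137 × 0.724480937 = 4620838.667 m.
y = R·ln tan(π/4 + φ/2) = 6378137 × -1.808030812 = -11531868.218 m.

x 4620839 m, y -11531868 m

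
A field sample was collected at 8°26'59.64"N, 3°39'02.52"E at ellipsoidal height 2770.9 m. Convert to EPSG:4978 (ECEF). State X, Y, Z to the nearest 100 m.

X 6299300 m, Y 401900 m, Z 931400 m

WGS84: a = 6378137 m, e² = 0.006694380; N(φ) = a/√(1−e²sin²φ) = 6378598.029 m.
X = (N+h)·cosφ·cosλ = 6299288.792 m; Y = (N+h)·cosφ·sinλ = 401914.162 m; Z = (N(1−e²)+h)·sinφ = 931432.738 m.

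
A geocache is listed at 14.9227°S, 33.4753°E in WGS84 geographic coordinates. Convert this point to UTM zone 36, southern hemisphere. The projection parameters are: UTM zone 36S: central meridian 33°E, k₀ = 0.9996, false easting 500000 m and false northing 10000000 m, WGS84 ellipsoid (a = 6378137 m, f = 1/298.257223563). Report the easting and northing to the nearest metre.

E 551117 m, N 8350169 m

Zone 36 central meridian λ₀ = 6×36 − 183 = 33°; Δλ = +0.4753°.
Transverse Mercator on WGS84 with k₀ = 0.9996 gives E = 551117.122 m, N = 8350169.100 m.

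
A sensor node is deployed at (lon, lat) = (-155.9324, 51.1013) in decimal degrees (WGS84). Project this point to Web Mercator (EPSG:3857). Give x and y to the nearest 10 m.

x -17358320 m, y 6639230 m

Web Mercator is spherical with R = a = 6378137 m.
x = R·λ = 6378137 × -2.721533791 = -17358315.366 m.
y = R·ln tan(π/4 + φ/2) = 6378137 × 1.040935953 = 6639232.119 m.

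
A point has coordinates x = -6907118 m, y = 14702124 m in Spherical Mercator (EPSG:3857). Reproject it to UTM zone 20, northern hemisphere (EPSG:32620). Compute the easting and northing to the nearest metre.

Web Mercator inverse (R = 6378137 m) → φ = 78.60709974°, λ = -62.04769669°.
UTM 20N forward: E = 520999.151 m, N = 8726294.767 m.

E 520999 m, N 8726295 m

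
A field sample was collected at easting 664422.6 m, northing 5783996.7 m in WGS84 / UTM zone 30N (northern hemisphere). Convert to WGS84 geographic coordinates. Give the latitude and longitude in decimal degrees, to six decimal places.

Zone 30N: λ₀ = -3°, k₀ = 0.9996, false easting 500000 m.
Meridian distance M = (N − FN)/k₀ = 5786311.2 m.
Inverse transverse Mercator on WGS84 gives φ = 52.18190008°, λ = -0.59499973°.

lat 52.181900°, lon -0.595000°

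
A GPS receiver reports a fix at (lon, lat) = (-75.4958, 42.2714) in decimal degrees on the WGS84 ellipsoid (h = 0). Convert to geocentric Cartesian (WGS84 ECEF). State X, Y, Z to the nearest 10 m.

X 1183830 m, Y -4576130 m, Z 4267960 m

WGS84: a = 6378137 m, e² = 0.006694380; N(φ) = a/√(1−e²sin²φ) = 6387818.256 m.
X = (N+h)·cosφ·cosλ = 1183825.237 m; Y = (N+h)·cosφ·sinλ = -4576128.686 m; Z = (N(1−e²)+h)·sinφ = 4267958.825 m.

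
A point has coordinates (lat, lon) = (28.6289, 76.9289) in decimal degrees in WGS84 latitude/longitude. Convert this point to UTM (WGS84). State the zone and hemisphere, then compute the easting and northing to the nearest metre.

Longitude 76.9289° lies in the 6° band [72°, 78°), giving zone 43; latitude is north of the equator, so 43N.
Zone 43 central meridian λ₀ = 6×43 − 183 = 75°; Δλ = +1.9289°.
Transverse Mercator on WGS84 with k₀ = 0.9996 gives E = 688561.242 m, N = 3168393.200 m.

Zone 43N: E 688561 m, N 3168393 m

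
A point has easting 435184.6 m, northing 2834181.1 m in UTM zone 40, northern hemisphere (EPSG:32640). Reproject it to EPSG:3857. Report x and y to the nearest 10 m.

Unproject from UTM 40N (λ₀ = 57°) → φ = 25.62380026°, λ = 56.35440003°.
Web Mercator (R = 6378137 m): x = 6273343.115 m, y = 2952561.109 m.

x 6273340 m, y 2952560 m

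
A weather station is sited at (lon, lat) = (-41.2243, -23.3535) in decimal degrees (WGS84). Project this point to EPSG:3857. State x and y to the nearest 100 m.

x -4589100 m, y -2674800 m

Web Mercator is spherical with R = a = 6378137 m.
x = R·λ = 6378137 × -0.719499767 = -4589068.084 m.
y = R·ln tan(π/4 + φ/2) = 6378137 × -0.419374001 = -2674824.832 m.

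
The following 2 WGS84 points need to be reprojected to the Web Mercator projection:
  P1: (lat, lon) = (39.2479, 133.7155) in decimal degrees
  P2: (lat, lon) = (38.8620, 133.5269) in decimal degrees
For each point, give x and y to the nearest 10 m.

Web Mercator: x = R·λ, y = R·ln tan(π/4+φ/2), R = 6378137 m.
P1 (39.2479°, 133.7155°) → (14885141.371, 4757243.584) m.
P2 (38.8620°, 133.5269°) → (14864146.515, 4701923.490) m.

P1: x 14885140 m, y 4757240 m; P2: x 14864150 m, y 4701920 m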